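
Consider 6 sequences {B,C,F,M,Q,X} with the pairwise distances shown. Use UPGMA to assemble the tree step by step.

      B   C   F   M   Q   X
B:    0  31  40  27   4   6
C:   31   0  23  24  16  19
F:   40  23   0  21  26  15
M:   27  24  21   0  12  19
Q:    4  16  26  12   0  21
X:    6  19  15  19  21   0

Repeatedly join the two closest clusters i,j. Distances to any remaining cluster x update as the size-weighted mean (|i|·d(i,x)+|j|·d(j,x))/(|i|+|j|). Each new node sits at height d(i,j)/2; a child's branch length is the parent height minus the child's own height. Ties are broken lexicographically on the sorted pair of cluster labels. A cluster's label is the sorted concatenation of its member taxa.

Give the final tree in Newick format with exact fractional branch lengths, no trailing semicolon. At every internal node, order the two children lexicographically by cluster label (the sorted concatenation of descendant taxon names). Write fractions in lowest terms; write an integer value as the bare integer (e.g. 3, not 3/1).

(((((B:2,Q:2):19/4,X:27/4):35/12,M:29/3):19/12,C:45/4):5/4,F:25/2)

iteration 1: select B,Q (d=4); attach at lengths (2, 2); label the merged cluster BQ
  updated: d(BQ,C)=47/2, d(BQ,F)=33, d(BQ,M)=39/2, d(BQ,X)=27/2
iteration 2: select BQ,X (d=27/2); attach at lengths (19/4, 27/4); label the merged cluster BQX
  updated: d(BQX,C)=22, d(BQX,F)=27, d(BQX,M)=58/3
iteration 3: select BQX,M (d=58/3); attach at lengths (35/12, 29/3); label the merged cluster BMQX
  updated: d(BMQX,C)=45/2, d(BMQX,F)=51/2
iteration 4: select BMQX,C (d=45/2); attach at lengths (19/12, 45/4); label the merged cluster BCMQX
  updated: d(BCMQX,F)=25
iteration 5: select BCMQX,F (d=25); attach at lengths (5/4, 25/2); label the merged cluster BCFMQX
final tree: (((((B:2,Q:2):19/4,X:27/4):35/12,M:29/3):19/12,C:45/4):5/4,F:25/2)
total length: 164/3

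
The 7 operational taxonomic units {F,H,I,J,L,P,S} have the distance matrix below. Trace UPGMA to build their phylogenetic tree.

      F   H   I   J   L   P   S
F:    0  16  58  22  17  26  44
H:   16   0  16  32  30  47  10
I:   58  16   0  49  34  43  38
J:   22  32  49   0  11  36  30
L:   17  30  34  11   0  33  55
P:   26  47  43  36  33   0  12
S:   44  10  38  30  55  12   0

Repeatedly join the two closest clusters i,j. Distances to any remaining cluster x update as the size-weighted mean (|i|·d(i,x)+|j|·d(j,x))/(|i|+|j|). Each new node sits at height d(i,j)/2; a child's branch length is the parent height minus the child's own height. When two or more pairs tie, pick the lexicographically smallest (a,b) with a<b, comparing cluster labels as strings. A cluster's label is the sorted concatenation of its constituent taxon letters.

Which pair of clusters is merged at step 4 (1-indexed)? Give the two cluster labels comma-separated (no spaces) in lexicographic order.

step 1: merge (H,S) at d=10; branch lengths H→5, S→5; new cluster HS
  updated: d(F,HS)=30, d(HS,I)=27, d(HS,J)=31, d(HS,L)=85/2, d(HS,P)=59/2
step 2: merge (J,L) at d=11; branch lengths J→11/2, L→11/2; new cluster JL
  updated: d(F,JL)=39/2, d(HS,JL)=147/4, d(I,JL)=83/2, d(JL,P)=69/2
step 3: merge (F,JL) at d=39/2; branch lengths F→39/4, JL→17/4; new cluster FJL
  updated: d(FJL,HS)=69/2, d(FJL,I)=47, d(FJL,P)=95/3
step 4: merge (HS,I) at d=27; branch lengths HS→17/2, I→27/2; new cluster HIS
  updated: d(FJL,HIS)=116/3, d(HIS,P)=34
step 5: merge (FJL,P) at d=95/3; branch lengths FJL→73/12, P→95/6; new cluster FJLP
  updated: d(FJLP,HIS)=75/2
step 6: merge (FJLP,HIS) at d=75/2; branch lengths FJLP→35/12, HIS→21/4; new cluster FHIJLPS
final tree: (((F:39/4,(J:11/2,L:11/2):17/4):73/12,P:95/6):35/12,((H:5,S:5):17/2,I:27/2):21/4)
total length: 1045/12

HS,I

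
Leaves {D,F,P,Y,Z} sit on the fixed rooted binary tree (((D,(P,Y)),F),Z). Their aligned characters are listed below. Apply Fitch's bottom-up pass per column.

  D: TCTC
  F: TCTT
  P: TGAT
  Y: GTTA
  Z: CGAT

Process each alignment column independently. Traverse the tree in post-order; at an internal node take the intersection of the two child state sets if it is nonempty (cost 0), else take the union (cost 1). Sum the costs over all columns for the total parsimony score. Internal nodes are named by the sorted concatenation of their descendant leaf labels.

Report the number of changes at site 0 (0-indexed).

[col 0] PY: children P:{T}, Y:{G} ∪→ {G,T}; cost 1
[col 0] DPY: children D:{T}, PY:{G,T} ∩→ {T}; cost 0
[col 0] DFPY: children DPY:{T}, F:{T} ∩→ {T}; cost 0
[col 0] DFPYZ: children DFPY:{T}, Z:{C} ∪→ {C,T}; cost 1
[col 1] PY: children P:{G}, Y:{T} ∪→ {G,T}; cost 1
[col 1] DPY: children D:{C}, PY:{G,T} ∪→ {C,G,T}; cost 1
[col 1] DFPY: children DPY:{C,G,T}, F:{C} ∩→ {C}; cost 0
[col 1] DFPYZ: children DFPY:{C}, Z:{G} ∪→ {C,G}; cost 1
[col 2] PY: children P:{A}, Y:{T} ∪→ {A,T}; cost 1
[col 2] DPY: children D:{T}, PY:{A,T} ∩→ {T}; cost 0
[col 2] DFPY: children DPY:{T}, F:{T} ∩→ {T}; cost 0
[col 2] DFPYZ: children DFPY:{T}, Z:{A} ∪→ {A,T}; cost 1
[col 3] PY: children P:{T}, Y:{A} ∪→ {A,T}; cost 1
[col 3] DPY: children D:{C}, PY:{A,T} ∪→ {A,C,T}; cost 1
[col 3] DFPY: children DPY:{A,C,T}, F:{T} ∩→ {T}; cost 0
[col 3] DFPYZ: children DFPY:{T}, Z:{T} ∩→ {T}; cost 0
per-site changes: [2, 3, 2, 2]; total = 9

2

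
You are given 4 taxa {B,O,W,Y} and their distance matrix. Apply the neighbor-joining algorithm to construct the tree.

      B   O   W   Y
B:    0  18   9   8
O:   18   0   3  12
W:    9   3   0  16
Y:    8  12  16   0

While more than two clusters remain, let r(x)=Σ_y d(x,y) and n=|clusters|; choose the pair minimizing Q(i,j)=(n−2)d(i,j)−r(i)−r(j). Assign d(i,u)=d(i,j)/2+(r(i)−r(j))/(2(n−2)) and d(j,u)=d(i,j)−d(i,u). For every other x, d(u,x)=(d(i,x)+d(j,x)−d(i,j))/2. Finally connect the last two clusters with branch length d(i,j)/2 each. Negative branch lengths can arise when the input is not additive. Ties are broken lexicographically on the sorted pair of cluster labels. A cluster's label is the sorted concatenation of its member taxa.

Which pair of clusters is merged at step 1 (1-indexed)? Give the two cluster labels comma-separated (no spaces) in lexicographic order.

B,Y

iteration 1: select B,Y (d=8, Q=-55); attach at lengths (15/4, 17/4); label the merged cluster BY
  updated: d(BY,O)=11, d(BY,W)=17/2
iteration 2: select BY,O (d=11, Q=-45/2); attach at lengths (33/4, 11/4); label the merged cluster BOY
  updated: d(BOY,W)=1/4
iteration 3: select BOY,W (d=1/4); attach at lengths (1/8, 1/8); label the merged cluster BOWY
final tree: (((B:15/4,Y:17/4):33/4,O:11/4):1/8,W:1/8)
total length: 77/4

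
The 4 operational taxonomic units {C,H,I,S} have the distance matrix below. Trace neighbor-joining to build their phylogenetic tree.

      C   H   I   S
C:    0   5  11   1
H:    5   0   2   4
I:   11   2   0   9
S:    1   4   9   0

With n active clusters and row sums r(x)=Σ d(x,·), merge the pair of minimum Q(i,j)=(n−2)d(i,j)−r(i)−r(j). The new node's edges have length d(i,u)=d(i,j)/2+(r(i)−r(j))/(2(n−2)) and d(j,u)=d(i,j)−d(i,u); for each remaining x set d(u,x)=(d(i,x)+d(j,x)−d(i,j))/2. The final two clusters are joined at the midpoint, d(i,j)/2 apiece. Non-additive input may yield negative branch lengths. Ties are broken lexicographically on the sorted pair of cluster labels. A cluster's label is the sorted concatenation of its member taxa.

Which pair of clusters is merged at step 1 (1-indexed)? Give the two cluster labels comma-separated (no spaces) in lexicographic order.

C,S

1. join C+S (d=1, Q=-29) ⇒ CS; edges |C|=5/4, |S|=-1/4
  updated: d(CS,H)=4, d(CS,I)=19/2
2. join CS+H (d=4, Q=-31/2) ⇒ CHS; edges |CS|=23/4, |H|=-7/4
  updated: d(CHS,I)=15/4
3. join CHS+I (d=15/4) ⇒ CHIS; edges |CHS|=15/8, |I|=15/8
final tree: (((C:5/4,S:-1/4):23/4,H:-7/4):15/8,I:15/8)
total length: 35/4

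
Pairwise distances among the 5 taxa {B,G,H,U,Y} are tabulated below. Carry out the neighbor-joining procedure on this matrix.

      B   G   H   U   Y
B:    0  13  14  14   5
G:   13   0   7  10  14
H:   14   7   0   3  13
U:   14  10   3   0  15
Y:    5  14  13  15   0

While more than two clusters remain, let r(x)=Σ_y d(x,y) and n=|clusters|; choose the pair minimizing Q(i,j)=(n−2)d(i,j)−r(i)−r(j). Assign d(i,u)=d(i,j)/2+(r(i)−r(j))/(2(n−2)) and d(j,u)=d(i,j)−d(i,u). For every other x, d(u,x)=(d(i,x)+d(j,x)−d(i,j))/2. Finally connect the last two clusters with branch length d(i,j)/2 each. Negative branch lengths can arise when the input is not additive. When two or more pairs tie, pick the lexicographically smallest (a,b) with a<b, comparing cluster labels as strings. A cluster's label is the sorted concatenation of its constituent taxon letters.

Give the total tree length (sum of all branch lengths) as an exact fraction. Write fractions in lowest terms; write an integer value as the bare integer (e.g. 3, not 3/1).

22

step 1: merge (B,Y) at d=5, Q=-78; branch lengths B→7/3, Y→8/3; new cluster BY
  updated: d(BY,G)=11, d(BY,H)=11, d(BY,U)=12
step 2: merge (BY,G) at d=11, Q=-40; branch lengths BY→7, G→4; new cluster BGY
  updated: d(BGY,H)=7/2, d(BGY,U)=11/2
step 3: merge (BGY,H) at d=7/2, Q=-12; branch lengths BGY→3, H→1/2; new cluster BGHY
  updated: d(BGHY,U)=5/2
step 4: merge (BGHY,U) at d=5/2; branch lengths BGHY→5/4, U→5/4; new cluster BGHUY
final tree: ((((B:7/3,Y:8/3):7,G:4):3,H:1/2):5/4,U:5/4)
total length: 22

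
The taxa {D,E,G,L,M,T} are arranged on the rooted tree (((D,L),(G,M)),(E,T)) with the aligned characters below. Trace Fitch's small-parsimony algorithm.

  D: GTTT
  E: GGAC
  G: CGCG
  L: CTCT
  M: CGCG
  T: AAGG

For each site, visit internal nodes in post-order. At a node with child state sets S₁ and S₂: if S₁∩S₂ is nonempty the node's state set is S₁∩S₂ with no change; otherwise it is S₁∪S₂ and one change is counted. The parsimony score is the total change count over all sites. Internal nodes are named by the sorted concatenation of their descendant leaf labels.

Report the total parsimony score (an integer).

DL@0: {G} ∪ {C} = {C,G} (union, +1)
GM@0: {C} ∩ {C} = {C} (intersection, +0)
DGLM@0: {C,G} ∩ {C} = {C} (intersection, +0)
ET@0: {G} ∪ {A} = {A,G} (union, +1)
DEGLMT@0: {C} ∪ {A,G} = {A,C,G} (union, +1)
DL@1: {T} ∩ {T} = {T} (intersection, +0)
GM@1: {G} ∩ {G} = {G} (intersection, +0)
DGLM@1: {T} ∪ {G} = {G,T} (union, +1)
ET@1: {G} ∪ {A} = {A,G} (union, +1)
DEGLMT@1: {G,T} ∩ {A,G} = {G} (intersection, +0)
DL@2: {T} ∪ {C} = {C,T} (union, +1)
GM@2: {C} ∩ {C} = {C} (intersection, +0)
DGLM@2: {C,T} ∩ {C} = {C} (intersection, +0)
ET@2: {A} ∪ {G} = {A,G} (union, +1)
DEGLMT@2: {C} ∪ {A,G} = {A,C,G} (union, +1)
DL@3: {T} ∩ {T} = {T} (intersection, +0)
GM@3: {G} ∩ {G} = {G} (intersection, +0)
DGLM@3: {T} ∪ {G} = {G,T} (union, +1)
ET@3: {C} ∪ {G} = {C,G} (union, +1)
DEGLMT@3: {G,T} ∩ {C,G} = {G} (intersection, +0)
per-site changes: [3, 2, 3, 2]; total = 10

10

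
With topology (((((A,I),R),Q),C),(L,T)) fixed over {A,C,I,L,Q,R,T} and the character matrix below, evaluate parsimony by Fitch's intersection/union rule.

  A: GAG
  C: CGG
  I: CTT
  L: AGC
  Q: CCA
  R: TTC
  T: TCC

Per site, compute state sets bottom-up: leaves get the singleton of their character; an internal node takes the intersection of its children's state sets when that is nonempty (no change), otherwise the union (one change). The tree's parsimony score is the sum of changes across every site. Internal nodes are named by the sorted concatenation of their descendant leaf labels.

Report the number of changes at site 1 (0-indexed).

4

AI@0: {G} ∪ {C} = {C,G} (union, +1)
AIR@0: {C,G} ∪ {T} = {C,G,T} (union, +1)
AIQR@0: {C,G,T} ∩ {C} = {C} (intersection, +0)
ACIQR@0: {C} ∩ {C} = {C} (intersection, +0)
LT@0: {A} ∪ {T} = {A,T} (union, +1)
ACILQRT@0: {C} ∪ {A,T} = {A,C,T} (union, +1)
AI@1: {A} ∪ {T} = {A,T} (union, +1)
AIR@1: {A,T} ∩ {T} = {T} (intersection, +0)
AIQR@1: {T} ∪ {C} = {C,T} (union, +1)
ACIQR@1: {C,T} ∪ {G} = {C,G,T} (union, +1)
LT@1: {G} ∪ {C} = {C,G} (union, +1)
ACILQRT@1: {C,G,T} ∩ {C,G} = {C,G} (intersection, +0)
AI@2: {G} ∪ {T} = {G,T} (union, +1)
AIR@2: {G,T} ∪ {C} = {C,G,T} (union, +1)
AIQR@2: {C,G,T} ∪ {A} = {A,C,G,T} (union, +1)
ACIQR@2: {A,C,G,T} ∩ {G} = {G} (intersection, +0)
LT@2: {C} ∩ {C} = {C} (intersection, +0)
ACILQRT@2: {G} ∪ {C} = {C,G} (union, +1)
per-site changes: [4, 4, 4]; total = 12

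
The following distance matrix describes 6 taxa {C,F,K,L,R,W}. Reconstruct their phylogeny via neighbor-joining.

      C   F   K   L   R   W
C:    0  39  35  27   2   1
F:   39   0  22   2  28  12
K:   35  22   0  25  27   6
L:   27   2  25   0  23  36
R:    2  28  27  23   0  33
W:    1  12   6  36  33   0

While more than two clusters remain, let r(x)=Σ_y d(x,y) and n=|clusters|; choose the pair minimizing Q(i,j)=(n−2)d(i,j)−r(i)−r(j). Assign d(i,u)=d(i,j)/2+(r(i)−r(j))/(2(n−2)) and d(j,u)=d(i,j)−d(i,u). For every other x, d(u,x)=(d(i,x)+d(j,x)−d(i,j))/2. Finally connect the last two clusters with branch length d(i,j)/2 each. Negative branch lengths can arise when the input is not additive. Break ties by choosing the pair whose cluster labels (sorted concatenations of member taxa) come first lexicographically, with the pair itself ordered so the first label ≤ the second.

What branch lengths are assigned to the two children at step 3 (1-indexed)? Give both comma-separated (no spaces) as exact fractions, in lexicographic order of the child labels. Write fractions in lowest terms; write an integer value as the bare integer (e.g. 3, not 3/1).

1. join C+R (d=2, Q=-209) ⇒ CR; edges |C|=-1/8, |R|=17/8
  updated: d(CR,F)=65/2, d(CR,K)=30, d(CR,L)=24, d(CR,W)=16
2. join F+L (d=2, Q=-299/2) ⇒ FL; edges |F|=-25/12, |L|=49/12
  updated: d(CR,FL)=109/4, d(FL,K)=45/2, d(FL,W)=23
3. join CR+FL (d=109/4, Q=-183/2) ⇒ CFLR; edges |CR|=55/4, |FL|=27/2
  updated: d(CFLR,K)=101/8, d(CFLR,W)=47/8
4. join CFLR+K (d=101/8, Q=-49/2) ⇒ CFKLR; edges |CFLR|=25/4, |K|=51/8
  updated: d(CFKLR,W)=-3/8
5. join CFKLR+W (d=-3/8) ⇒ CFKLRW; edges |CFKLR|=-3/16, |W|=-3/16
final tree: ((((C:-1/8,R:17/8):55/4,(F:-25/12,L:49/12):27/2):25/4,K:51/8):-3/16,W:-3/16)
total length: 87/2

55/4,27/2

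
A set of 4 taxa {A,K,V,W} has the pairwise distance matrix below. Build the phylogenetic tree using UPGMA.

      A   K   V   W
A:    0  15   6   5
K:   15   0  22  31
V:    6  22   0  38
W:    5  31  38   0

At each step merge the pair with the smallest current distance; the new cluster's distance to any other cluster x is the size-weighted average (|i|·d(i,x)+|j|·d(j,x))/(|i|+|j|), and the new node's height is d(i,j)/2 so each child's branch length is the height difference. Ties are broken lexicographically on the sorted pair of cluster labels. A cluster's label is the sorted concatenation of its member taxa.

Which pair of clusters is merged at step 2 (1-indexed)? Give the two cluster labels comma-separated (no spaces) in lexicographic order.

AW,V

step 1: merge (A,W) at d=5; branch lengths A→5/2, W→5/2; new cluster AW
  updated: d(AW,K)=23, d(AW,V)=22
step 2: merge (AW,V) at d=22; branch lengths AW→17/2, V→11; new cluster AVW
  updated: d(AVW,K)=68/3
step 3: merge (AVW,K) at d=68/3; branch lengths AVW→1/3, K→34/3; new cluster AKVW
final tree: (((A:5/2,W:5/2):17/2,V:11):1/3,K:34/3)
total length: 217/6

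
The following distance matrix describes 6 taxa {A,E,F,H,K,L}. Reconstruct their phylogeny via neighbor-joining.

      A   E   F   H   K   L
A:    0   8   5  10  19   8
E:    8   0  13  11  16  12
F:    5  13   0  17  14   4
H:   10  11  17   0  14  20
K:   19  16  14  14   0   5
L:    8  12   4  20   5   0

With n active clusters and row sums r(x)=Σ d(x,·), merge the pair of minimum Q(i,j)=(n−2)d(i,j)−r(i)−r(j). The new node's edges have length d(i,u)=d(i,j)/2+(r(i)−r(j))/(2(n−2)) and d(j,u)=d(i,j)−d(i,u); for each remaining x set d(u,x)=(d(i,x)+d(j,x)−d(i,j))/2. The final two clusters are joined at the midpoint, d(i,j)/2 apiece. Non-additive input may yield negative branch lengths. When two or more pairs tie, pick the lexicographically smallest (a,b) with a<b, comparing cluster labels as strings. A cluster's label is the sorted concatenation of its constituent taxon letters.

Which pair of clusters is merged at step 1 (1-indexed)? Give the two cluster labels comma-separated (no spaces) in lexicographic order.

step 1: merge (K,L) at d=5, Q=-97; branch lengths K→39/8, L→1/8; new cluster KL
  updated: d(A,KL)=11, d(E,KL)=23/2, d(F,KL)=13/2, d(H,KL)=29/2
step 2: merge (F,KL) at d=13/2, Q=-131/2; branch lengths F→35/12, KL→43/12; new cluster FKL
  updated: d(A,FKL)=19/4, d(E,FKL)=9, d(FKL,H)=25/2
step 3: merge (A,FKL) at d=19/4, Q=-79/2; branch lengths A→3/2, FKL→13/4; new cluster AFKL
  updated: d(AFKL,E)=49/8, d(AFKL,H)=71/8
step 4: merge (AFKL,E) at d=49/8, Q=-26; branch lengths AFKL→2, E→33/8; new cluster AEFKL
  updated: d(AEFKL,H)=55/8
step 5: merge (AEFKL,H) at d=55/8; branch lengths AEFKL→55/16, H→55/16; new cluster AEFHKL
final tree: (((A:3/2,(F:35/12,(K:39/8,L:1/8):43/12):13/4):2,E:33/8):55/16,H:55/16)
total length: 117/4

K,L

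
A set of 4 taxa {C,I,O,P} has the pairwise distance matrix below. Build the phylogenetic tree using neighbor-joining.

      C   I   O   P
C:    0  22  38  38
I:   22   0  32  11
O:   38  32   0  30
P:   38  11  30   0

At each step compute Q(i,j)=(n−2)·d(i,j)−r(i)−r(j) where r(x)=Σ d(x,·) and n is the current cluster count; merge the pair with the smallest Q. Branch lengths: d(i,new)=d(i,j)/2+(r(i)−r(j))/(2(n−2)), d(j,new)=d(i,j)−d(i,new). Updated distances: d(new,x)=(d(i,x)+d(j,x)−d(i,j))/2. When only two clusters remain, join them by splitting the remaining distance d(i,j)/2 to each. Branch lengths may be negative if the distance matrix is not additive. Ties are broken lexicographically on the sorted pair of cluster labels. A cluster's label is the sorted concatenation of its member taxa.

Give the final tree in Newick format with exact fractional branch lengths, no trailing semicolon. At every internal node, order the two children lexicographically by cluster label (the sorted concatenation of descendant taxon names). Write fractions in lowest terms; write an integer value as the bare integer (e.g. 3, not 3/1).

(((C:37/2,O:39/2):6,I:2):9/2,P:9/2)

iteration 1: select C,O (d=38, Q=-122); attach at lengths (37/2, 39/2); label the merged cluster CO
  updated: d(CO,I)=8, d(CO,P)=15
iteration 2: select CO,I (d=8, Q=-34); attach at lengths (6, 2); label the merged cluster CIO
  updated: d(CIO,P)=9
iteration 3: select CIO,P (d=9); attach at lengths (9/2, 9/2); label the merged cluster CIOP
final tree: (((C:37/2,O:39/2):6,I:2):9/2,P:9/2)
total length: 55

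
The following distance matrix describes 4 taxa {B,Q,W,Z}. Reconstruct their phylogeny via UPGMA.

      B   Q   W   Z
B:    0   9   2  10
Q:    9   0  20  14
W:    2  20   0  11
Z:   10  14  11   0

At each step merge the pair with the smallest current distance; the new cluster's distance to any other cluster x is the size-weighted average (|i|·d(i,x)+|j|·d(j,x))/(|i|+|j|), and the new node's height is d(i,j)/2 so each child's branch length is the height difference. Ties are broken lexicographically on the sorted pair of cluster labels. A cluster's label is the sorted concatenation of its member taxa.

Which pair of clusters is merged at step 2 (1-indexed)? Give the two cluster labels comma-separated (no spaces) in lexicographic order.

step 1: merge (B,W) at d=2; branch lengths B→1, W→1; new cluster BW
  updated: d(BW,Q)=29/2, d(BW,Z)=21/2
step 2: merge (BW,Z) at d=21/2; branch lengths BW→17/4, Z→21/4; new cluster BWZ
  updated: d(BWZ,Q)=43/3
step 3: merge (BWZ,Q) at d=43/3; branch lengths BWZ→23/12, Q→43/6; new cluster BQWZ
final tree: (((B:1,W:1):17/4,Z:21/4):23/12,Q:43/6)
total length: 247/12

BW,Z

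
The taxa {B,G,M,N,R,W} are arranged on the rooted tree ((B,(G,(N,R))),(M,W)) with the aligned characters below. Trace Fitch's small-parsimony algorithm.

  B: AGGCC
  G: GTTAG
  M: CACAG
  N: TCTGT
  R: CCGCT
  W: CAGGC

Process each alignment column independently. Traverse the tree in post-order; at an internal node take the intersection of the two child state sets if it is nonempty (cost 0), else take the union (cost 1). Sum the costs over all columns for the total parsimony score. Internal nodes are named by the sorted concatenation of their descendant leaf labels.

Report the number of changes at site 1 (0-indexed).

[col 0] NR: children N:{T}, R:{C} ∪→ {C,T}; cost 1
[col 0] GNR: children G:{G}, NR:{C,T} ∪→ {C,G,T}; cost 1
[col 0] BGNR: children B:{A}, GNR:{C,G,T} ∪→ {A,C,G,T}; cost 1
[col 0] MW: children M:{C}, W:{C} ∩→ {C}; cost 0
[col 0] BGMNRW: children BGNR:{A,C,G,T}, MW:{C} ∩→ {C}; cost 0
[col 1] NR: children N:{C}, R:{C} ∩→ {C}; cost 0
[col 1] GNR: children G:{T}, NR:{C} ∪→ {C,T}; cost 1
[col 1] BGNR: children B:{G}, GNR:{C,T} ∪→ {C,G,T}; cost 1
[col 1] MW: children M:{A}, W:{A} ∩→ {A}; cost 0
[col 1] BGMNRW: children BGNR:{C,G,T}, MW:{A} ∪→ {A,C,G,T}; cost 1
[col 2] NR: children N:{T}, R:{G} ∪→ {G,T}; cost 1
[col 2] GNR: children G:{T}, NR:{G,T} ∩→ {T}; cost 0
[col 2] BGNR: children B:{G}, GNR:{T} ∪→ {G,T}; cost 1
[col 2] MW: children M:{C}, W:{G} ∪→ {C,G}; cost 1
[col 2] BGMNRW: children BGNR:{G,T}, MW:{C,G} ∩→ {G}; cost 0
[col 3] NR: children N:{G}, R:{C} ∪→ {C,G}; cost 1
[col 3] GNR: children G:{A}, NR:{C,G} ∪→ {A,C,G}; cost 1
[col 3] BGNR: children B:{C}, GNR:{A,C,G} ∩→ {C}; cost 0
[col 3] MW: children M:{A}, W:{G} ∪→ {A,G}; cost 1
[col 3] BGMNRW: children BGNR:{C}, MW:{A,G} ∪→ {A,C,G}; cost 1
[col 4] NR: children N:{T}, R:{T} ∩→ {T}; cost 0
[col 4] GNR: children G:{G}, NR:{T} ∪→ {G,T}; cost 1
[col 4] BGNR: children B:{C}, GNR:{G,T} ∪→ {C,G,T}; cost 1
[col 4] MW: children M:{G}, W:{C} ∪→ {C,G}; cost 1
[col 4] BGMNRW: children BGNR:{C,G,T}, MW:{C,G} ∩→ {C,G}; cost 0
per-site changes: [3, 3, 3, 4, 3]; total = 16

3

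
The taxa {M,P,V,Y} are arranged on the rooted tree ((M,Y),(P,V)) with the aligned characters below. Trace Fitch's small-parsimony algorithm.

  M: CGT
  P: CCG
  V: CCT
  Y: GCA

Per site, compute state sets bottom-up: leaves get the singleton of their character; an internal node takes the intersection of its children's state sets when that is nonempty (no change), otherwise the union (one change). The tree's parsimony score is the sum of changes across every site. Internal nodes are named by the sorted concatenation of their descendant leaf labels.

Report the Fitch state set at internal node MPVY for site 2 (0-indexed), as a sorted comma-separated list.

T

[col 0] MY: children M:{C}, Y:{G} ∪→ {C,G}; cost 1
[col 0] PV: children P:{C}, V:{C} ∩→ {C}; cost 0
[col 0] MPVY: children MY:{C,G}, PV:{C} ∩→ {C}; cost 0
[col 1] MY: children M:{G}, Y:{C} ∪→ {C,G}; cost 1
[col 1] PV: children P:{C}, V:{C} ∩→ {C}; cost 0
[col 1] MPVY: children MY:{C,G}, PV:{C} ∩→ {C}; cost 0
[col 2] MY: children M:{T}, Y:{A} ∪→ {A,T}; cost 1
[col 2] PV: children P:{G}, V:{T} ∪→ {G,T}; cost 1
[col 2] MPVY: children MY:{A,T}, PV:{G,T} ∩→ {T}; cost 0
per-site changes: [1, 1, 2]; total = 4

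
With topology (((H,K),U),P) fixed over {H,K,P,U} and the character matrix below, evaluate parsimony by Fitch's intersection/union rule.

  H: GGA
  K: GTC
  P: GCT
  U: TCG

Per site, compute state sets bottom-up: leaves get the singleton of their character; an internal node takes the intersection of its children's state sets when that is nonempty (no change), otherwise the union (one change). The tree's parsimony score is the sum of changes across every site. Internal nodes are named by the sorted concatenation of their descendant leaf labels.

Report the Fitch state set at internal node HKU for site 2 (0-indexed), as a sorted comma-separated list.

[col 0] HK: children H:{G}, K:{G} ∩→ {G}; cost 0
[col 0] HKU: children HK:{G}, U:{T} ∪→ {G,T}; cost 1
[col 0] HKPU: children HKU:{G,T}, P:{G} ∩→ {G}; cost 0
[col 1] HK: children H:{G}, K:{T} ∪→ {G,T}; cost 1
[col 1] HKU: children HK:{G,T}, U:{C} ∪→ {C,G,T}; cost 1
[col 1] HKPU: children HKU:{C,G,T}, P:{C} ∩→ {C}; cost 0
[col 2] HK: children H:{A}, K:{C} ∪→ {A,C}; cost 1
[col 2] HKU: children HK:{A,C}, U:{G} ∪→ {A,C,G}; cost 1
[col 2] HKPU: children HKU:{A,C,G}, P:{T} ∪→ {A,C,G,T}; cost 1
per-site changes: [1, 2, 3]; total = 6

A,C,G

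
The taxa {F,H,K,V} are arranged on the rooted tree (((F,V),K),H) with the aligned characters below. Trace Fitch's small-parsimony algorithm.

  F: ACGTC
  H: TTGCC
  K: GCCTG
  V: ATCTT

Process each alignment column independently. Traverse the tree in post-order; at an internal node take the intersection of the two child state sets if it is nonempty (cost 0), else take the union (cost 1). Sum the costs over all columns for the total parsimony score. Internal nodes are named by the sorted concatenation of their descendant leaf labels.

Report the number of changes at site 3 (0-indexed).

[col 0] FV: children F:{A}, V:{A} ∩→ {A}; cost 0
[col 0] FKV: children FV:{A}, K:{G} ∪→ {A,G}; cost 1
[col 0] FHKV: children FKV:{A,G}, H:{T} ∪→ {A,G,T}; cost 1
[col 1] FV: children F:{C}, V:{T} ∪→ {C,T}; cost 1
[col 1] FKV: children FV:{C,T}, K:{C} ∩→ {C}; cost 0
[col 1] FHKV: children FKV:{C}, H:{T} ∪→ {C,T}; cost 1
[col 2] FV: children F:{G}, V:{C} ∪→ {C,G}; cost 1
[col 2] FKV: children FV:{C,G}, K:{C} ∩→ {C}; cost 0
[col 2] FHKV: children FKV:{C}, H:{G} ∪→ {C,G}; cost 1
[col 3] FV: children F:{T}, V:{T} ∩→ {T}; cost 0
[col 3] FKV: children FV:{T}, K:{T} ∩→ {T}; cost 0
[col 3] FHKV: children FKV:{T}, H:{C} ∪→ {C,T}; cost 1
[col 4] FV: children F:{C}, V:{T} ∪→ {C,T}; cost 1
[col 4] FKV: children FV:{C,T}, K:{G} ∪→ {C,G,T}; cost 1
[col 4] FHKV: children FKV:{C,G,T}, H:{C} ∩→ {C}; cost 0
per-site changes: [2, 2, 2, 1, 2]; total = 9

1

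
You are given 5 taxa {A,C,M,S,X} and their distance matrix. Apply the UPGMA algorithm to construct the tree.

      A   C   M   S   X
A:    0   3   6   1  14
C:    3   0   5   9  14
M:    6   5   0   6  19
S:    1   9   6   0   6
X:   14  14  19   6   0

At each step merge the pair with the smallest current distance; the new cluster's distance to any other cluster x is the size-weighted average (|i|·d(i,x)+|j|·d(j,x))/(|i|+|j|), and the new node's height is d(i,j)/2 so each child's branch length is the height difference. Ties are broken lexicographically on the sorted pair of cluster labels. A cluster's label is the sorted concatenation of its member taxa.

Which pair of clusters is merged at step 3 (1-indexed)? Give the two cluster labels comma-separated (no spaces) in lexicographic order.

AS,CM

iteration 1: select A,S (d=1); attach at lengths (1/2, 1/2); label the merged cluster AS
  updated: d(AS,C)=6, d(AS,M)=6, d(AS,X)=10
iteration 2: select C,M (d=5); attach at lengths (5/2, 5/2); label the merged cluster CM
  updated: d(AS,CM)=6, d(CM,X)=33/2
iteration 3: select AS,CM (d=6); attach at lengths (5/2, 1/2); label the merged cluster ACMS
  updated: d(ACMS,X)=53/4
iteration 4: select ACMS,X (d=53/4); attach at lengths (29/8, 53/8); label the merged cluster ACMSX
final tree: (((A:1/2,S:1/2):5/2,(C:5/2,M:5/2):1/2):29/8,X:53/8)
total length: 77/4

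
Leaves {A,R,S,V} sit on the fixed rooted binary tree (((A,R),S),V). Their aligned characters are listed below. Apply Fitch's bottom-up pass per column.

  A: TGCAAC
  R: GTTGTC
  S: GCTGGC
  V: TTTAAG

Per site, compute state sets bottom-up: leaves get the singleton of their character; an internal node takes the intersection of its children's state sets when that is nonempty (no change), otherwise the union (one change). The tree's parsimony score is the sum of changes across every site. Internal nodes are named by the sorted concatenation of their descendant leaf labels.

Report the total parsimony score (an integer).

[col 0] AR: children A:{T}, R:{G} ∪→ {G,T}; cost 1
[col 0] ARS: children AR:{G,T}, S:{G} ∩→ {G}; cost 0
[col 0] ARSV: children ARS:{G}, V:{T} ∪→ {G,T}; cost 1
[col 1] AR: children A:{G}, R:{T} ∪→ {G,T}; cost 1
[col 1] ARS: children AR:{G,T}, S:{C} ∪→ {C,G,T}; cost 1
[col 1] ARSV: children ARS:{C,G,T}, V:{T} ∩→ {T}; cost 0
[col 2] AR: children A:{C}, R:{T} ∪→ {C,T}; cost 1
[col 2] ARS: children AR:{C,T}, S:{T} ∩→ {T}; cost 0
[col 2] ARSV: children ARS:{T}, V:{T} ∩→ {T}; cost 0
[col 3] AR: children A:{A}, R:{G} ∪→ {A,G}; cost 1
[col 3] ARS: children AR:{A,G}, S:{G} ∩→ {G}; cost 0
[col 3] ARSV: children ARS:{G}, V:{A} ∪→ {A,G}; cost 1
[col 4] AR: children A:{A}, R:{T} ∪→ {A,T}; cost 1
[col 4] ARS: children AR:{A,T}, S:{G} ∪→ {A,G,T}; cost 1
[col 4] ARSV: children ARS:{A,G,T}, V:{A} ∩→ {A}; cost 0
[col 5] AR: children A:{C}, R:{C} ∩→ {C}; cost 0
[col 5] ARS: children AR:{C}, S:{C} ∩→ {C}; cost 0
[col 5] ARSV: children ARS:{C}, V:{G} ∪→ {C,G}; cost 1
per-site changes: [2, 2, 1, 2, 2, 1]; total = 10

10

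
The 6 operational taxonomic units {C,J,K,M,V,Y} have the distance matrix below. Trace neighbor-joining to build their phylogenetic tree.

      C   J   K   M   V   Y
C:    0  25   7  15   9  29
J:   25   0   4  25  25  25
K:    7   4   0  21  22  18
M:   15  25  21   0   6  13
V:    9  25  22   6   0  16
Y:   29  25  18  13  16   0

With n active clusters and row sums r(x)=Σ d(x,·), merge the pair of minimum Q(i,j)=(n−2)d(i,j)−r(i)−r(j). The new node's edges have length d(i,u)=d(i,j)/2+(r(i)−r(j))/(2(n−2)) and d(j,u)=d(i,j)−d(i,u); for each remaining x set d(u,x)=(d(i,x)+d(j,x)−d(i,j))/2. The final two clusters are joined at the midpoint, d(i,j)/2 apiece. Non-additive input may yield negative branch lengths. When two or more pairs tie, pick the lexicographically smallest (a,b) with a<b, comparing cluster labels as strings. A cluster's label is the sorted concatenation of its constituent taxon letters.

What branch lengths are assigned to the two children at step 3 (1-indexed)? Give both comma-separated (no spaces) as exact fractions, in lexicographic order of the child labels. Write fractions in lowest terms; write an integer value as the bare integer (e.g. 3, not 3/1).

91/16,41/16

iteration 1: select J,K (d=4, Q=-160); attach at lengths (6, -2); label the merged cluster JK
  updated: d(C,JK)=14, d(JK,M)=21, d(JK,V)=43/2, d(JK,Y)=39/2
iteration 2: select C,JK (d=14, Q=-101); attach at lengths (11/2, 17/2); label the merged cluster CJK
  updated: d(CJK,M)=11, d(CJK,V)=33/4, d(CJK,Y)=69/4
iteration 3: select CJK,V (d=33/4, Q=-201/4); attach at lengths (91/16, 41/16); label the merged cluster CJKV
  updated: d(CJKV,M)=35/8, d(CJKV,Y)=25/2
iteration 4: select CJKV,M (d=35/8, Q=-239/8); attach at lengths (31/16, 39/16); label the merged cluster CJKMV
  updated: d(CJKMV,Y)=169/16
iteration 5: select CJKMV,Y (d=169/16); attach at lengths (169/32, 169/32); label the merged cluster CJKMVY
final tree: ((((C:11/2,(J:6,K:-2):17/2):91/16,V:41/16):31/16,M:39/16):169/32,Y:169/32)
total length: 659/16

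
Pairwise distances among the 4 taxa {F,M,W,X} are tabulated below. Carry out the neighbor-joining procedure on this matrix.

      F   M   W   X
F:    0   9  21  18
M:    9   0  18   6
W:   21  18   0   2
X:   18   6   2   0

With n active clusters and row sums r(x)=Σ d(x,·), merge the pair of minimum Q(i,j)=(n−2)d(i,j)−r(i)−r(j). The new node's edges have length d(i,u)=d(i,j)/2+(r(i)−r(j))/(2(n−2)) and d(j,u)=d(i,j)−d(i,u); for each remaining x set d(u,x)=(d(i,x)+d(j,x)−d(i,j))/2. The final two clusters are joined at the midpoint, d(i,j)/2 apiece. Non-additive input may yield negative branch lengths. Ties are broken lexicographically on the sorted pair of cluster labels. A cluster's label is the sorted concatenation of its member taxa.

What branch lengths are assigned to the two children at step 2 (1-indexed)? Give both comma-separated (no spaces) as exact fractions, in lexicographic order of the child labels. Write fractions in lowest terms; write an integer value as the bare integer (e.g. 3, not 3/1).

step 1: merge (F,M) at d=9, Q=-63; branch lengths F→33/4, M→3/4; new cluster FM
  updated: d(FM,W)=15, d(FM,X)=15/2
step 2: merge (FM,W) at d=15, Q=-49/2; branch lengths FM→41/4, W→19/4; new cluster FMW
  updated: d(FMW,X)=-11/4
step 3: merge (FMW,X) at d=-11/4; branch lengths FMW→-11/8, X→-11/8; new cluster FMWX
final tree: (((F:33/4,M:3/4):41/4,W:19/4):-11/8,X:-11/8)
total length: 85/4

41/4,19/4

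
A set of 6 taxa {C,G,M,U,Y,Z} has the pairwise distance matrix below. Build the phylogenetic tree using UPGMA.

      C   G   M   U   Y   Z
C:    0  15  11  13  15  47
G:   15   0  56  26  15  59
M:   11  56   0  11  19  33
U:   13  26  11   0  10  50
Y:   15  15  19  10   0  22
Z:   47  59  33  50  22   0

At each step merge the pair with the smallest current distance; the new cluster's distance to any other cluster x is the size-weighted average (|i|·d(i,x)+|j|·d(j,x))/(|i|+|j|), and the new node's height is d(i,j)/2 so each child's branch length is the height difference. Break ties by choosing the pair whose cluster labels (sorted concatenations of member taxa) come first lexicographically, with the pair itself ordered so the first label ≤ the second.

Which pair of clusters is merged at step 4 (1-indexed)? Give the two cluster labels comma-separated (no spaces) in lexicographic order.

CMUY,G

1. join U+Y (d=10) ⇒ UY; edges |U|=5, |Y|=5
  updated: d(C,UY)=14, d(G,UY)=41/2, d(M,UY)=15, d(UY,Z)=36
2. join C+M (d=11) ⇒ CM; edges |C|=11/2, |M|=11/2
  updated: d(CM,G)=71/2, d(CM,UY)=29/2, d(CM,Z)=40
3. join CM+UY (d=29/2) ⇒ CMUY; edges |CM|=7/4, |UY|=9/4
  updated: d(CMUY,G)=28, d(CMUY,Z)=38
4. join CMUY+G (d=28) ⇒ CGMUY; edges |CMUY|=27/4, |G|=14
  updated: d(CGMUY,Z)=211/5
5. join CGMUY+Z (d=211/5) ⇒ CGMUYZ; edges |CGMUY|=71/10, |Z|=211/10
final tree: ((((C:11/2,M:11/2):7/4,(U:5,Y:5):9/4):27/4,G:14):71/10,Z:211/10)
total length: 1479/20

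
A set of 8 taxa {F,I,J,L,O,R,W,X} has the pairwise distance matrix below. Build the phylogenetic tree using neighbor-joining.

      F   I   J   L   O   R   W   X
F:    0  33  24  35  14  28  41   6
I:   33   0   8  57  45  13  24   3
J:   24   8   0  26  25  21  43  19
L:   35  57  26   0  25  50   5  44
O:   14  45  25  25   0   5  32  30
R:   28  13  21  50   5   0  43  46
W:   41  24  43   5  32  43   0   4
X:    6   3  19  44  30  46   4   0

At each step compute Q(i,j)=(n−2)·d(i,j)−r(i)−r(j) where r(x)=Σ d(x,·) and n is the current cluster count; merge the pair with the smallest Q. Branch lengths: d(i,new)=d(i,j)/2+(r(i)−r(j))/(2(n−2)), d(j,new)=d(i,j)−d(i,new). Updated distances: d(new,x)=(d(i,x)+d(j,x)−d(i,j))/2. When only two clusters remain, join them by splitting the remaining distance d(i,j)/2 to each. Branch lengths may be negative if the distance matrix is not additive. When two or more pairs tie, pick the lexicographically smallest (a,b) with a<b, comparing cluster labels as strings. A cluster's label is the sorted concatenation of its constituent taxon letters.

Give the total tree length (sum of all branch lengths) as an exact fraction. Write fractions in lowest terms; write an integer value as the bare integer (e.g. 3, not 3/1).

1149/16

step 1: merge (L,W) at d=5, Q=-404; branch lengths L→20/3, W→-5/3; new cluster LW
  updated: d(F,LW)=71/2, d(I,LW)=38, d(J,LW)=32, d(LW,O)=26, d(LW,R)=44, d(LW,X)=43/2
step 2: merge (O,R) at d=5, Q=-277; branch lengths O→13/10, R→37/10; new cluster OR
  updated: d(F,OR)=37/2, d(I,OR)=53/2, d(J,OR)=41/2, d(LW,OR)=65/2, d(OR,X)=71/2
step 3: merge (I,X) at d=3, Q=-363/2; branch lengths I→71/16, X→-23/16; new cluster IX
  updated: d(F,IX)=18, d(IX,J)=12, d(IX,LW)=113/4, d(IX,OR)=59/2
step 4: merge (F,OR) at d=37/2, Q=-283/2; branch lengths F→101/12, OR→121/12; new cluster FOR
  updated: d(FOR,IX)=29/2, d(FOR,J)=13, d(FOR,LW)=99/4
step 5: merge (FOR,LW) at d=99/4, Q=-351/4; branch lengths FOR→67/16, LW→329/16; new cluster FLORW
  updated: d(FLORW,IX)=9, d(FLORW,J)=81/8
step 6: merge (FLORW,IX) at d=9, Q=-249/8; branch lengths FLORW→57/16, IX→87/16; new cluster FILORWX
  updated: d(FILORWX,J)=105/16
step 7: merge (FILORWX,J) at d=105/16; branch lengths FILORWX→105/32, J→105/32; new cluster FIJLORWX
final tree: ((((F:101/12,(O:13/10,R:37/10):121/12):67/16,(L:20/3,W:-5/3):329/16):57/16,(I:71/16,X:-23/16):87/16):105/32,J:105/32)
total length: 1149/16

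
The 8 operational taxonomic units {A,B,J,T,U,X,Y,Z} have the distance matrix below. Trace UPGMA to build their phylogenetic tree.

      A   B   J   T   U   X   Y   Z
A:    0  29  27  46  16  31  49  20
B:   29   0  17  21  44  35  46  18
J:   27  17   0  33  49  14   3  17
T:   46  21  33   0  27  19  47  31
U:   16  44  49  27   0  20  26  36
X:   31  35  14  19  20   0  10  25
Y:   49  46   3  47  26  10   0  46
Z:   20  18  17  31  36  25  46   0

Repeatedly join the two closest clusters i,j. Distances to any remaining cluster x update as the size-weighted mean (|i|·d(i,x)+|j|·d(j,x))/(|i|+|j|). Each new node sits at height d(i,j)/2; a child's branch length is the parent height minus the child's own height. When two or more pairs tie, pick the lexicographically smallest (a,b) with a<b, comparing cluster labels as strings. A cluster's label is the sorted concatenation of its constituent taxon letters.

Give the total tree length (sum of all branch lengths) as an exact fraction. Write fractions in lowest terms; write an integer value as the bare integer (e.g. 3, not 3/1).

87

step 1: merge (J,Y) at d=3; branch lengths J→3/2, Y→3/2; new cluster JY
  updated: d(A,JY)=38, d(B,JY)=63/2, d(JY,T)=40, d(JY,U)=75/2, d(JY,X)=12, d(JY,Z)=63/2
step 2: merge (JY,X) at d=12; branch lengths JY→9/2, X→6; new cluster JXY
  updated: d(A,JXY)=107/3, d(B,JXY)=98/3, d(JXY,T)=33, d(JXY,U)=95/3, d(JXY,Z)=88/3
step 3: merge (A,U) at d=16; branch lengths A→8, U→8; new cluster AU
  updated: d(AU,B)=73/2, d(AU,JXY)=101/3, d(AU,T)=73/2, d(AU,Z)=28
step 4: merge (B,Z) at d=18; branch lengths B→9, Z→9; new cluster BZ
  updated: d(AU,BZ)=129/4, d(BZ,JXY)=31, d(BZ,T)=26
step 5: merge (BZ,T) at d=26; branch lengths BZ→4, T→13; new cluster BTZ
  updated: d(AU,BTZ)=101/3, d(BTZ,JXY)=95/3
step 6: merge (BTZ,JXY) at d=95/3; branch lengths BTZ→17/6, JXY→59/6; new cluster BJTXYZ
  updated: d(AU,BJTXYZ)=101/3
step 7: merge (AU,BJTXYZ) at d=101/3; branch lengths AU→53/6, BJTXYZ→1; new cluster ABJTUXYZ
final tree: ((A:8,U:8):53/6,(((B:9,Z:9):4,T:13):17/6,((J:3/2,Y:3/2):9/2,X:6):59/6):1)
total length: 87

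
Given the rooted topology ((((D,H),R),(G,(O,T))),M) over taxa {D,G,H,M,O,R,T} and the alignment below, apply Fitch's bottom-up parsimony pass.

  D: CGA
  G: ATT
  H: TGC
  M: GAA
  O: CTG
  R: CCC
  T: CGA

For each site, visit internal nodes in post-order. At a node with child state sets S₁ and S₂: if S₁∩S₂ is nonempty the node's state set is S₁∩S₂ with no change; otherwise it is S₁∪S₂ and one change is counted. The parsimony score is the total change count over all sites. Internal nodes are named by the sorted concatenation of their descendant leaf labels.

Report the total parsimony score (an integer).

DH@0: {C} ∪ {T} = {C,T} (union, +1)
DHR@0: {C,T} ∩ {C} = {C} (intersection, +0)
OT@0: {C} ∩ {C} = {C} (intersection, +0)
GOT@0: {A} ∪ {C} = {A,C} (union, +1)
DGHORT@0: {C} ∩ {A,C} = {C} (intersection, +0)
DGHMORT@0: {C} ∪ {G} = {C,G} (union, +1)
DH@1: {G} ∩ {G} = {G} (intersection, +0)
DHR@1: {G} ∪ {C} = {C,G} (union, +1)
OT@1: {T} ∪ {G} = {G,T} (union, +1)
GOT@1: {T} ∩ {G,T} = {T} (intersection, +0)
DGHORT@1: {C,G} ∪ {T} = {C,G,T} (union, +1)
DGHMORT@1: {C,G,T} ∪ {A} = {A,C,G,T} (union, +1)
DH@2: {A} ∪ {C} = {A,C} (union, +1)
DHR@2: {A,C} ∩ {C} = {C} (intersection, +0)
OT@2: {G} ∪ {A} = {A,G} (union, +1)
GOT@2: {T} ∪ {A,G} = {A,G,T} (union, +1)
DGHORT@2: {C} ∪ {A,G,T} = {A,C,G,T} (union, +1)
DGHMORT@2: {A,C,G,T} ∩ {A} = {A} (intersection, +0)
per-site changes: [3, 4, 4]; total = 11

11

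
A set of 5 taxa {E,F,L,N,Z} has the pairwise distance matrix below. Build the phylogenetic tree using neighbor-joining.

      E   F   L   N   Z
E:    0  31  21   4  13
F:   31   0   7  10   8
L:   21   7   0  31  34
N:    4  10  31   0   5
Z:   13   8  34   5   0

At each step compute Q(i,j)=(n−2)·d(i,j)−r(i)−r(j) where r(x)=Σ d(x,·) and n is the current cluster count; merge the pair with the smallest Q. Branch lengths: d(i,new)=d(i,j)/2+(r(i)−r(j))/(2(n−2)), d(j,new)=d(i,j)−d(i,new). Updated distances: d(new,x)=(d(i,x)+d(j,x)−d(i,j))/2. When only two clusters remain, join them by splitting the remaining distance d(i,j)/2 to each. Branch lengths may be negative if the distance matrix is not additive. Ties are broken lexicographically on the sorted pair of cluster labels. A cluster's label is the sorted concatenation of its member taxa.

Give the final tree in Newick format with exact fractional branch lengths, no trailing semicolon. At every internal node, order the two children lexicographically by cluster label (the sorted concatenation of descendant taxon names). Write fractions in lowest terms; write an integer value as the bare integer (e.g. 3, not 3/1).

iteration 1: select F,L (d=7, Q=-128); attach at lengths (-8/3, 29/3); label the merged cluster FL
  updated: d(E,FL)=45/2, d(FL,N)=17, d(FL,Z)=35/2
iteration 2: select E,N (d=4, Q=-115/2); attach at lengths (43/8, -11/8); label the merged cluster EN
  updated: d(EN,FL)=71/4, d(EN,Z)=7
iteration 3: select EN,FL (d=71/4, Q=-169/4); attach at lengths (29/8, 113/8); label the merged cluster EFLN
  updated: d(EFLN,Z)=27/8
iteration 4: select EFLN,Z (d=27/8); attach at lengths (27/16, 27/16); label the merged cluster EFLNZ
final tree: (((E:43/8,N:-11/8):29/8,(F:-8/3,L:29/3):113/8):27/16,Z:27/16)
total length: 257/8

(((E:43/8,N:-11/8):29/8,(F:-8/3,L:29/3):113/8):27/16,Z:27/16)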